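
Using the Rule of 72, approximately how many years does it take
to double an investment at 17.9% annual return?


Formula: Years ≈ 72 / r
Substituting: Years ≈ 72 / 17.9
Years ≈ 4.0

4.0 years


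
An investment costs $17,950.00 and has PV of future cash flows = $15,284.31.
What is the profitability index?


Formula: PI = PV(cash flows) / initial investment
Substituting: PI = $15,284.31 / $17,950.00
PI = 0.8515

0.8515


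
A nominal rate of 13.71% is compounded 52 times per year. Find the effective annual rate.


Formula: EAR = (1 + r/m)^m - 1
Period rate: r/m = 0.1371 / 52 = 0.002637
Compounding: (1 + 0.002637)^52 = 1.146736
EAR = 1.146736 - 1 = 0.146736

0.146736


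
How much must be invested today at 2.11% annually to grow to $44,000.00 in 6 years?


Formula: PV = FV / (1 + r)^n
Substituting: PV = $44,000.00 / (1 + 0.0211)^6
Discount factor: (1.0211)^6 = 1.133469
PV = $44,000.00 / 1.133469 = $38,818.88

$38,818.88


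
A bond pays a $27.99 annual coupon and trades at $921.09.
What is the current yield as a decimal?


Formula: Current yield = annual coupon / price
Substituting: CY = $27.99 / $921.09
CY = 0.030388

0.030388


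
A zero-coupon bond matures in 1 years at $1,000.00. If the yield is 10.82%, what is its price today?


Formula: Price = FV / (1 + r)^n
Substituting: Price = $1,000.00 / (1 + 0.1082)^1
Discount factor: (1.1082)^1 = 1.1082
Price = $1,000.00 / 1.1082 = $902.36

$902.36


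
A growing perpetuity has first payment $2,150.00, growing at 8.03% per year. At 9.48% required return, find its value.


Formula: PV = C / (r - g)
Spread: r - g = 0.0948 - 0.0803 = 0.0145
Substituting: PV = $2,150.00 / 0.0145
PV = $148,275.86

$148,275.86


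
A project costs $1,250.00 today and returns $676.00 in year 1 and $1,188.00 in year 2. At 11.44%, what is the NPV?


Formula: NPV = C0 + C1/(1+r) + C2/(1+r)^2
Discount C1: $676.00 / (1 + 0.1144) = $606.60
Discount C2: $1,188.00 / (1 + 0.1144)^2 = $956.61
NPV = -$1,250.00 + $606.60 + $956.61 = $313.21

$313.21


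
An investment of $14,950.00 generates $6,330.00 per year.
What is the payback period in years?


Formula: Payback = investment / annual cash flow
Substituting: Payback = $14,950.00 / $6,330.00
Payback = 2.3618 years

2.3618 years


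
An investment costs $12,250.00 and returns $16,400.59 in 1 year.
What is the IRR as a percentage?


Formula: IRR = C1/C0 - 1
Substituting: IRR = $16,400.59 / $12,250.00 - 1
Ratio: 1.338824 - 1 = 0.338824
IRR = 33.8824%

33.8824%


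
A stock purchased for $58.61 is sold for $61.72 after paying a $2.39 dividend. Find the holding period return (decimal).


Formula: HPR = (P1 - P0 + D) / P0
Gain: $61.72 - $58.61 + $2.39 = $5.50
HPR = $5.50 / $58.61 = 0.0938

0.0938


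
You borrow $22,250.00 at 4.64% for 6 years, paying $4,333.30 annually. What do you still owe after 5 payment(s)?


Formula: Balance = PV*(1+r)^k - PMT*((1+r)^k - 1)/r
Growth: (1 + 0.0464)^5 = 1.254552
Accumulated factor: ((1+r)^k - 1)/r = 5.486034
Balance = $22,250.00 * 1.254552 - $4,333.30 * 5.486034
Balance = $4,141.15

$4,141.15


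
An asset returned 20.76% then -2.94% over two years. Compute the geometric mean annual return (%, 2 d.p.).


Formula: Geometric mean = ((1+r1)*(1+r2))^(1/2) - 1
Product: (1 + 0.2076) * (1 + -0.0294) = 1.2076 * 0.9706 = 1.172097
Square root: 1.172097^0.5 = 1.082634
Geometric mean = 1.082634 - 1 = 0.082634
As percentage: 8.26%

8.26%


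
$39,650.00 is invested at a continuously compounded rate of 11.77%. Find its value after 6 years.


Formula: FV = P * e^(r*t)
Exponent: r*t = 0.1177 * 6 = 0.7062
e^(0.7062) = 2.026277
FV = $39,650.00 * 2.026277 = $80,341.87

$80,341.87


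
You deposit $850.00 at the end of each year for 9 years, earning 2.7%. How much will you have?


Formula: FV = PMT * ((1+r)^n - 1) / r
Growth factor: (1 + 0.027)^9 = 1.270966
Numerator: 1.270966 - 1 = 0.270966
FV = $850.00 * 0.270966 / 0.027 = $8,530.42

$8,530.42


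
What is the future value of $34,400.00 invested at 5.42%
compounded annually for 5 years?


Formula: FV = P * (1 + r)^n
Substituting: FV = $34,400.00 * (1 + 0.0542)^5
Growth factor: (1.0542)^5 = 1.302012
FV = $34,400.00 * 1.302012 = $44,789.22

$44,789.22


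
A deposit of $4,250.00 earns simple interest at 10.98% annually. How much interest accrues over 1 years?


Formula: I = P * r * t
Substituting: I = $4,250.00 * 0.1098 * 1
Step: I = $4,250.00 * 0.1098
I = $466.65

$466.65


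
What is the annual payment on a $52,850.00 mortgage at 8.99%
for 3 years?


Formula: PMT = PV * r / (1 - (1+r)^(-n))
Denominator: 1 - (1 + 0.0899)^(-3) = 0.227604
Numerator: $52,850.00 * 0.0899 = 4751.215
PMT = 4751.215 / 0.227604 = $20,874.92

$20,874.92


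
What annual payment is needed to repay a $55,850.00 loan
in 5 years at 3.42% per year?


Formula: PMT = PV * r / (1 - (1+r)^(-n))
Denominator: 1 - (1 + 0.0342)^(-5) = 0.154765
Numerator: $55,850.00 * 0.0342 = 1910.07
PMT = 1910.07 / 0.154765 = $12,341.72

$12,341.72


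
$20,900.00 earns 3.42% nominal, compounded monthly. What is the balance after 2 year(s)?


Formula: FV = P * (1 + r/m)^(m*t)
Period rate: r/m = 0.0342 / 12 = 0.00285
Total periods: m*t = 12 * 2 = 24
Growth factor: (1 + 0.00285)^24 = 1.070689
FV = $20,900.00 * 1.070689 = $22,377.41

$22,377.41


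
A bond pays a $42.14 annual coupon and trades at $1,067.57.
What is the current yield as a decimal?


Formula: Current yield = annual coupon / price
Substituting: CY = $42.14 / $1,067.57
CY = 0.039473

0.039473


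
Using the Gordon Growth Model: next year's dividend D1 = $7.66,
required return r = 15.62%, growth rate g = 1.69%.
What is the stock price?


Formula: P = D1 / (r - g)
Spread: r - g = 0.1562 - 0.0169 = 0.1393
Substituting: P = $7.66 / 0.1393
P = $54.99

$54.99


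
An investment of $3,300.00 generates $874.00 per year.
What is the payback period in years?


Formula: Payback = investment / annual cash flow
Substituting: Payback = $3,300.00 / $874.00
Payback = 3.7757 years

3.7757 years


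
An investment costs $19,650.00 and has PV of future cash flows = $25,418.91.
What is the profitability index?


Formula: PI = PV(cash flows) / initial investment
Substituting: PI = $25,418.91 / $19,650.00
PI = 1.2936

1.2936


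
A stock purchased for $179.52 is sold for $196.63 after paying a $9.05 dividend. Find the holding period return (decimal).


Formula: HPR = (P1 - P0 + D) / P0
Gain: $196.63 - $179.52 + $9.05 = $26.16
HPR = $26.16 / $179.52 = 0.1457

0.1457


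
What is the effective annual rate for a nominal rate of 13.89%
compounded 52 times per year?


Formula: EAR = (1 + r/m)^m - 1
Period rate: r/m = 0.1389 / 52 = 0.002671
Compounding: (1 + 0.002671)^52 = 1.148796
EAR = 1.148796 - 1 = 0.148796

0.148796


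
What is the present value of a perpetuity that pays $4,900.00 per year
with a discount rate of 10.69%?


Formula: PV = C / r
Substituting: PV = $4,900.00 / 0.1069
PV = $45,837.23

$45,837.23


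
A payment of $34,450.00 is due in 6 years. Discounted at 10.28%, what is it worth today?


Formula: PV = FV / (1 + r)^n
Substituting: PV = $34,450.00 / (1 + 0.1028)^6
Discount factor: (1.1028)^6 = 1.79879
PV = $34,450.00 / 1.79879 = $19,151.76

$19,151.76


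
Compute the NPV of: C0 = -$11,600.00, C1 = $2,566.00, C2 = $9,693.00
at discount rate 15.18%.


Formula: NPV = C0 + C1/(1+r) + C2/(1+r)^2
Discount C1: $2,566.00 / (1 + 0.1518) = $2,227.82
Discount C2: $9,693.00 / (1 + 0.1518)^2 = $7,306.41
NPV = -$11,600.00 + $2,227.82 + $7,306.41 = -$2,065.77

-$2,065.77


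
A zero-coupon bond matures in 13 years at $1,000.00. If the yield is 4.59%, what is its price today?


Formula: Price = FV / (1 + r)^n
Substituting: Price = $1,000.00 / (1 + 0.0459)^13
Discount factor: (1.0459)^13 = 1.792141
Price = $1,000.00 / 1.792141 = $557.99

$557.99


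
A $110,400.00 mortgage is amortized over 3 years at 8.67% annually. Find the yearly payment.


Formula: PMT = PV * r / (1 - (1+r)^(-n))
Denominator: 1 - (1 + 0.0867)^(-3) = 0.22076
Numerator: $110,400.00 * 0.0867 = 9571.68
PMT = 9571.68 / 0.22076 = $43,357.77

$43,357.77


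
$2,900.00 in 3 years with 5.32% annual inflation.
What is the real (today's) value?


Formula: Real value = nominal / (1 + inflation)^years
Price level: (1 + 0.0532)^3 = 1.168241
Real value = $2,900.00 / 1.168241 = $2,482.36

$2,482.36


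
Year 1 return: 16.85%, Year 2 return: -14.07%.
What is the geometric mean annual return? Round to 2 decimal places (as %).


Formula: Geometric mean = ((1+r1)*(1+r2))^(1/2) - 1
Product: (1 + 0.1685) * (1 + -0.1407) = 1.1685 * 0.8593 = 1.004092
Square root: 1.004092^0.5 = 1.002044
Geometric mean = 1.002044 - 1 = 0.002044
As percentage: 0.20%

0.20%


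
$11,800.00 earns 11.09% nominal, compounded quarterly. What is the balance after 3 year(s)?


Formula: FV = P * (1 + r/m)^(m*t)
Period rate: r/m = 0.1109 / 4 = 0.027725
Total periods: m*t = 4 * 3 = 12
Growth factor: (1 + 0.027725)^12 = 1.388427
FV = $11,800.00 * 1.388427 = $16,383.44

$16,383.44


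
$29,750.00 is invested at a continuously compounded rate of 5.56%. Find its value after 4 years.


Formula: FV = P * e^(r*t)
Exponent: r*t = 0.0556 * 4 = 0.2224
e^(0.2224) = 1.249071
FV = $29,750.00 * 1.249071 = $37,159.86

$37,159.86


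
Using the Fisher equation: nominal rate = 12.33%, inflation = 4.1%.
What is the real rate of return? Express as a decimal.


Formula: (1 + r_real) = (1 + r_nom) / (1 + inflation)
Substituting: (1 + r_real) = 1.1233 / 1.041
(1 + r_real) = 1.079059
r_real = 1.079059 - 1 = 0.079059

0.079059


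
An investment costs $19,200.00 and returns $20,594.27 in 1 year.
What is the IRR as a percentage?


Formula: IRR = C1/C0 - 1
Substituting: IRR = $20,594.27 / $19,200.00 - 1
Ratio: 1.072618 - 1 = 0.072618
IRR = 7.2618%

7.2618%


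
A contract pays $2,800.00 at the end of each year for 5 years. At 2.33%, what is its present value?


Formula: PV = PMT * (1 - (1+r)^(-n)) / r
Discount factor: (1 + 0.0233)^(-5) = 0.89122
Bracket: 1 - 0.89122 = 0.10878
PV = $2,800.00 * 0.10878 / 0.0233 = $13,072.22

$13,072.22


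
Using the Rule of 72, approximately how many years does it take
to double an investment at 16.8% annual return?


Formula: Years ≈ 72 / r
Substituting: Years ≈ 72 / 16.8
Years ≈ 4.3

4.3 years


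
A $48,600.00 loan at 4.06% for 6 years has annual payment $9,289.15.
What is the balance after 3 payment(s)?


Formula: Balance = PV*(1+r)^k - PMT*((1+r)^k - 1)/r
Growth: (1 + 0.0406)^3 = 1.126812
Accumulated factor: ((1+r)^k - 1)/r = 3.123448
Balance = $48,600.00 * 1.126812 - $9,289.15 * 3.123448
Balance = $25,748.88

$25,748.88


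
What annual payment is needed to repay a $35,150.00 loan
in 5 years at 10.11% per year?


Formula: PMT = PV * r / (1 - (1+r)^(-n))
Denominator: 1 - (1 + 0.1011)^(-5) = 0.382174
Numerator: $35,150.00 * 0.1011 = 3553.665
PMT = 3553.665 / 0.382174 = $9,298.55

$9,298.55


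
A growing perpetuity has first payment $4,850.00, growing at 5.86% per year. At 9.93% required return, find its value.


Formula: PV = C / (r - g)
Spread: r - g = 0.0993 - 0.0586 = 0.0407
Substituting: PV = $4,850.00 / 0.0407
PV = $119,164.62

$119,164.62


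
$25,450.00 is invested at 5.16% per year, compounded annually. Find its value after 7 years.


Formula: FV = P * (1 + r)^n
Substituting: FV = $25,450.00 * (1 + 0.0516)^7
Growth factor: (1.0516)^7 = 1.422178
FV = $25,450.00 * 1.422178 = $36,194.44

$36,194.44


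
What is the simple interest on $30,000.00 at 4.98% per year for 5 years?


Formula: I = P * r * t
Substituting: I = $30,000.00 * 0.0498 * 5
Step: I = $30,000.00 * 0.249
I = $7,470.00

$7,470.00


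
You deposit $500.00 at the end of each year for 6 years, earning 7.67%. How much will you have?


Formula: FV = PMT * ((1+r)^n - 1) / r
Growth factor: (1 + 0.0767)^6 = 1.558003
Numerator: 1.558003 - 1 = 0.558003
FV = $500.00 * 0.558003 / 0.0767 = $3,637.57

$3,637.57


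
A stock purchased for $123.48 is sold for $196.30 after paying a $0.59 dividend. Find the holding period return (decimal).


Formula: HPR = (P1 - P0 + D) / P0
Gain: $196.30 - $123.48 + $0.59 = $73.41
HPR = $73.41 / $123.48 = 0.5945

0.5945


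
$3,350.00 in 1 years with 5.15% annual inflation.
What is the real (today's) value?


Formula: Real value = nominal / (1 + inflation)^years
Price level: (1 + 0.0515)^1 = 1.0515
Real value = $3,350.00 / 1.0515 = $3,185.92

$3,185.92


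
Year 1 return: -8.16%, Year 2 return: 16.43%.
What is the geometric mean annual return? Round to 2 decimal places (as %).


Formula: Geometric mean = ((1+r1)*(1+r2))^(1/2) - 1
Product: (1 + -0.0816) * (1 + 0.1643) = 0.9184 * 1.1643 = 1.069293
Square root: 1.069293^0.5 = 1.034066
Geometric mean = 1.034066 - 1 = 0.034066
As percentage: 3.41%

3.41%


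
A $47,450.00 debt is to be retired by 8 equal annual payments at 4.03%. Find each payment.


Formula: PMT = PV * r / (1 - (1+r)^(-n))
Denominator: 1 - (1 + 0.0403)^(-8) = 0.270994
Numerator: $47,450.00 * 0.0403 = 1912.235
PMT = 1912.235 / 0.270994 = $7,056.38

$7,056.38


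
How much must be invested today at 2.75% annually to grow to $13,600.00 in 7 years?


Formula: PV = FV / (1 + r)^n
Substituting: PV = $13,600.00 / (1 + 0.0275)^7
Discount factor: (1.0275)^7 = 1.209129
PV = $13,600.00 / 1.209129 = $11,247.76

$11,247.76


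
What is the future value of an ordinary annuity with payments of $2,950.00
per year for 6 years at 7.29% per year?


Formula: FV = PMT * ((1+r)^n - 1) / r
Growth factor: (1 + 0.0729)^6 = 1.525301
Numerator: 1.525301 - 1 = 0.525301
FV = $2,950.00 * 0.525301 / 0.0729 = $21,257.02

$21,257.02


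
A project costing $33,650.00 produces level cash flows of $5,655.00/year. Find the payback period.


Formula: Payback = investment / annual cash flow
Substituting: Payback = $33,650.00 / $5,655.00
Payback = 5.9505 years

5.9505 years


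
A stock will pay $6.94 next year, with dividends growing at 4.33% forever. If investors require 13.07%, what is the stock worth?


Formula: P = D1 / (r - g)
Spread: r - g = 0.1307 - 0.0433 = 0.0874
Substituting: P = $6.94 / 0.0874
P = $79.41

$79.41


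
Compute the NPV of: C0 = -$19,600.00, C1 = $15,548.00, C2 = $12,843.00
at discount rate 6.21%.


Formula: NPV = C0 + C1/(1+r) + C2/(1+r)^2
Discount C1: $15,548.00 / (1 + 0.0621) = $14,638.92
Discount C2: $12,843.00 / (1 + 0.0621)^2 = $11,385.07
NPV = -$19,600.00 + $14,638.92 + $11,385.07 = $6,423.99

$6,423.99


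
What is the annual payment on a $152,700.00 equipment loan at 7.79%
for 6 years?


Formula: PMT = PV * r / (1 - (1+r)^(-n))
Denominator: 1 - (1 + 0.0779)^(-6) = 0.362428
Numerator: $152,700.00 * 0.0779 = 11895.33
PMT = 11895.33 / 0.362428 = $32,821.21

$32,821.21


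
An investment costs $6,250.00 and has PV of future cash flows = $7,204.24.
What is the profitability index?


Formula: PI = PV(cash flows) / initial investment
Substituting: PI = $7,204.24 / $6,250.00
PI = 1.1527

1.1527


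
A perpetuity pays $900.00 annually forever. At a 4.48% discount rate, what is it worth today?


Formula: PV = C / r
Substituting: PV = $900.00 / 0.0448
PV = $20,089.29

$20,089.29


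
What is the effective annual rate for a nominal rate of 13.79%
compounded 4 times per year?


Formula: EAR = (1 + r/m)^m - 1
Period rate: r/m = 0.1379 / 4 = 0.034475
Compounding: (1 + 0.034475)^4 = 1.145196
EAR = 1.145196 - 1 = 0.145196

0.145196


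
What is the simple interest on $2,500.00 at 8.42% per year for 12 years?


Formula: I = P * r * t
Substituting: I = $2,500.00 * 0.0842 * 12
Step: I = $2,500.00 * 1.0104
I = $2,526.00

$2,526.00


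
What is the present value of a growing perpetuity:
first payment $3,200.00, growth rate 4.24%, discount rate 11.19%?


Formula: PV = C / (r - g)
Spread: r - g = 0.1119 - 0.0424 = 0.0695
Substituting: PV = $3,200.00 / 0.0695
PV = $46,043.17

$46,043.17


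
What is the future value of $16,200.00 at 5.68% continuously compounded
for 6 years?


Formula: FV = P * e^(r*t)
Exponent: r*t = 0.0568 * 6 = 0.3408
e^(0.3408) = 1.406072
FV = $16,200.00 * 1.406072 = $22,778.37

$22,778.37


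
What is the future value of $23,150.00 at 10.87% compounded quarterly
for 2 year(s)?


Formula: FV = P * (1 + r/m)^(m*t)
Period rate: r/m = 0.1087 / 4 = 0.027175
Total periods: m*t = 4 * 2 = 8
Growth factor: (1 + 0.027175)^8 = 1.23924
FV = $23,150.00 * 1.23924 = $28,688.41

$28,688.41


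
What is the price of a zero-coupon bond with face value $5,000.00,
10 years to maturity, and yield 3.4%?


Formula: Price = FV / (1 + r)^n
Substituting: Price = $5,000.00 / (1 + 0.034)^10
Discount factor: (1.034)^10 = 1.397029
Price = $5,000.00 / 1.397029 = $3,579.02

$3,579.02


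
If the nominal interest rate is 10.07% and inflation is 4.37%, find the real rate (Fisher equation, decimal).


Formula: (1 + r_real) = (1 + r_nom) / (1 + inflation)
Substituting: (1 + r_real) = 1.1007 / 1.0437
(1 + r_real) = 1.054613
r_real = 1.054613 - 1 = 0.054613

0.054613


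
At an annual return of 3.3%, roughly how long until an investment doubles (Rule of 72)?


Formula: Years ≈ 72 / r
Substituting: Years ≈ 72 / 3.3
Years ≈ 21.8

21.8 years


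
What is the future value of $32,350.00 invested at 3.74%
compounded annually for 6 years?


Formula: FV = P * (1 + r)^n
Substituting: FV = $32,350.00 * (1 + 0.0374)^6
Growth factor: (1.0374)^6 = 1.246457
FV = $32,350.00 * 1.246457 = $40,322.90

$40,322.90


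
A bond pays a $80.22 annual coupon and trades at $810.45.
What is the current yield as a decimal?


Formula: Current yield = annual coupon / price
Substituting: CY = $80.22 / $810.45
CY = 0.098982

0.098982


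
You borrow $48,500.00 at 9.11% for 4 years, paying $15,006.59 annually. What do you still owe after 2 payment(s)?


Formula: Balance = PV*(1+r)^k - PMT*((1+r)^k - 1)/r
Growth: (1 + 0.0911)^2 = 1.190499
Accumulated factor: ((1+r)^k - 1)/r = 2.0911
Balance = $48,500.00 * 1.190499 - $15,006.59 * 2.0911
Balance = $26,358.93

$26,358.93


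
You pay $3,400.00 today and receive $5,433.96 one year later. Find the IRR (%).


Formula: IRR = C1/C0 - 1
Substituting: IRR = $5,433.96 / $3,400.00 - 1
Ratio: 1.598224 - 1 = 0.598224
IRR = 59.8224%

59.8224%


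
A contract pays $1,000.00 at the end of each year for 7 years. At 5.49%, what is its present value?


Formula: PV = PMT * (1 - (1+r)^(-n)) / r
Discount factor: (1 + 0.0549)^(-7) = 0.687893
Bracket: 1 - 0.687893 = 0.312107
PV = $1,000.00 * 0.312107 / 0.0549 = $5,685.01

$5,685.01


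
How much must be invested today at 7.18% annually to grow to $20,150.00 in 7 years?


Formula: PV = FV / (1 + r)^n
Substituting: PV = $20,150.00 / (1 + 0.0718)^7
Discount factor: (1.0718)^7 = 1.624786
PV = $20,150.00 / 1.624786 = $12,401.63

$12,401.63


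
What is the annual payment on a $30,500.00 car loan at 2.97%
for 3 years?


Formula: PMT = PV * r / (1 - (1+r)^(-n))
Denominator: 1 - (1 + 0.0297)^(-3) = 0.084058
Numerator: $30,500.00 * 0.0297 = 905.85
PMT = 905.85 / 0.084058 = $10,776.46

$10,776.46


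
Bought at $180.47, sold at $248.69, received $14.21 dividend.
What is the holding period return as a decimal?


Formula: HPR = (P1 - P0 + D) / P0
Gain: $248.69 - $180.47 + $14.21 = $82.43
HPR = $82.43 / $180.47 = 0.4568

0.4568


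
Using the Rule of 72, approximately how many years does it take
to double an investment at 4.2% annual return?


Formula: Years ≈ 72 / r
Substituting: Years ≈ 72 / 4.2
Years ≈ 17.1

17.1 years


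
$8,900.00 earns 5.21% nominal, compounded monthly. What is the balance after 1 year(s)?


Formula: FV = P * (1 + r/m)^(m*t)
Period rate: r/m = 0.0521 / 12 = 0.004342
Total periods: m*t = 12 * 1 = 12
Growth factor: (1 + 0.004342)^12 = 1.053362
FV = $8,900.00 * 1.053362 = $9,374.92

$9,374.92


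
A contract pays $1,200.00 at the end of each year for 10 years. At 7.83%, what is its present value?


Formula: PV = PMT * (1 - (1+r)^(-n)) / r
Discount factor: (1 + 0.0783)^(-10) = 0.470548
Bracket: 1 - 0.470548 = 0.529452
PV = $1,200.00 * 0.529452 / 0.0783 = $8,114.21

$8,114.21


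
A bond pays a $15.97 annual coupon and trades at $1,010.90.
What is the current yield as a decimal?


Formula: Current yield = annual coupon / price
Substituting: CY = $15.97 / $1,010.90
CY = 0.015798

0.015798


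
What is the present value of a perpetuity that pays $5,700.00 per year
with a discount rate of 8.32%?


Formula: PV = C / r
Substituting: PV = $5,700.00 / 0.0832
PV = $68,509.62

$68,509.62


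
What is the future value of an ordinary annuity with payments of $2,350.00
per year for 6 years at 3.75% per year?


Formula: FV = PMT * ((1+r)^n - 1) / r
Growth factor: (1 + 0.0375)^6 = 1.247179
Numerator: 1.247179 - 1 = 0.247179
FV = $2,350.00 * 0.247179 / 0.0375 = $15,489.86

$15,489.86


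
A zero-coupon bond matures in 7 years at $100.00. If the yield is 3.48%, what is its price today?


Formula: Price = FV / (1 + r)^n
Substituting: Price = $100.00 / (1 + 0.0348)^7
Discount factor: (1.0348)^7 = 1.270559
Price = $100.00 / 1.270559 = $78.71

$78.71


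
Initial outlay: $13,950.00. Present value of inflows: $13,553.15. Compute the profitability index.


Formula: PI = PV(cash flows) / initial investment
Substituting: PI = $13,553.15 / $13,950.00
PI = 0.9716

0.9716


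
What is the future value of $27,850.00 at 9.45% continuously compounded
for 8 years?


Formula: FV = P * e^(r*t)
Exponent: r*t = 0.0945 * 8 = 0.756
e^(0.756) = 2.12974
FV = $27,850.00 * 2.12974 = $59,313.26

$59,313.26


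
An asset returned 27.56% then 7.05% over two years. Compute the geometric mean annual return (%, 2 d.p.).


Formula: Geometric mean = ((1+r1)*(1+r2))^(1/2) - 1
Product: (1 + 0.2756) * (1 + 0.0705) = 1.2756 * 1.0705 = 1.36553
Square root: 1.36553^0.5 = 1.168559
Geometric mean = 1.168559 - 1 = 0.168559
As percentage: 16.86%

16.86%


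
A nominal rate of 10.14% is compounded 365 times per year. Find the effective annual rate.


Formula: EAR = (1 + r/m)^m - 1
Period rate: r/m = 0.1014 / 365 = 0.000278
Compounding: (1 + 0.000278)^365 = 1.106704
EAR = 1.106704 - 1 = 0.106704

0.106704


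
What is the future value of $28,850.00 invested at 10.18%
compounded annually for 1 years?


Formula: FV = P * (1 + r)^n
Substituting: FV = $28,850.00 * (1 + 0.1018)^1
Growth factor: (1.1018)^1 = 1.1018
FV = $28,850.00 * 1.1018 = $31,786.93

$31,786.93


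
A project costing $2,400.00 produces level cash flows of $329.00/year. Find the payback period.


Formula: Payback = investment / annual cash flow
Substituting: Payback = $2,400.00 / $329.00
Payback = 7.2948 years

7.2948 years


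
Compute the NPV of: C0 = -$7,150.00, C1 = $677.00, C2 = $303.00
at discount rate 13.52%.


Formula: NPV = C0 + C1/(1+r) + C2/(1+r)^2
Discount C1: $677.00 / (1 + 0.1352) = $596.37
Discount C2: $303.00 / (1 + 0.1352)^2 = $235.12
NPV = -$7,150.00 + $596.37 + $235.12 = -$6,318.50

-$6,318.50


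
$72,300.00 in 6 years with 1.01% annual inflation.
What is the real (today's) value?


Formula: Real value = nominal / (1 + inflation)^years
Price level: (1 + 0.0101)^6 = 1.062151
Real value = $72,300.00 / 1.062151 = $68,069.42

$68,069.42


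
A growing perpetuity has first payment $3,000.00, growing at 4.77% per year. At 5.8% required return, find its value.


Formula: PV = C / (r - g)
Spread: r - g = 0.058 - 0.0477 = 0.0103
Substituting: PV = $3,000.00 / 0.0103
PV = $291,262.14

$291,262.14


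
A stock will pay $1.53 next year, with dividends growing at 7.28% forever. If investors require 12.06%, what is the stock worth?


Formula: P = D1 / (r - g)
Spread: r - g = 0.1206 - 0.0728 = 0.0478
Substituting: P = $1.53 / 0.0478
P = $32.01

$32.01


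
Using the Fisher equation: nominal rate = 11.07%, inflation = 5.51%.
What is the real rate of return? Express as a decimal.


Formula: (1 + r_real) = (1 + r_nom) / (1 + inflation)
Substituting: (1 + r_real) = 1.1107 / 1.0551
(1 + r_real) = 1.052696
r_real = 1.052696 - 1 = 0.052696

0.052696


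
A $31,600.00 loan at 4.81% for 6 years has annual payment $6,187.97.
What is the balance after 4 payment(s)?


Formula: Balance = PV*(1+r)^k - PMT*((1+r)^k - 1)/r
Growth: (1 + 0.0481)^4 = 1.206732
Accumulated factor: ((1+r)^k - 1)/r = 4.297966
Balance = $31,600.00 * 1.206732 - $6,187.97 * 4.297966
Balance = $11,537.05

$11,537.05


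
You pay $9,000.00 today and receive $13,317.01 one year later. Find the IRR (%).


Formula: IRR = C1/C0 - 1
Substituting: IRR = $13,317.01 / $9,000.00 - 1
Ratio: 1.479668 - 1 = 0.479668
IRR = 47.9668%

47.9668%


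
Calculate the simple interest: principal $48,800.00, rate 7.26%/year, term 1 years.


Formula: I = P * r * t
Substituting: I = $48,800.00 * 0.0726 * 1
Step: I = $48,800.00 * 0.0726
I = $3,542.88

$3,542.88


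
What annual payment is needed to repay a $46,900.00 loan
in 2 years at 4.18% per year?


Formula: PMT = PV * r / (1 - (1+r)^(-n))
Denominator: 1 - (1 + 0.0418)^(-2) = 0.078636
Numerator: $46,900.00 * 0.0418 = 1960.42
PMT = 1960.42 / 0.078636 = $24,930.35

$24,930.35


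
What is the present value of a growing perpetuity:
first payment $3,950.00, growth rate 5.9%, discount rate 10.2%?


Formula: PV = C / (r - g)
Spread: r - g = 0.102 - 0.059 = 0.043
Substituting: PV = $3,950.00 / 0.043
PV = $91,860.47

$91,860.47


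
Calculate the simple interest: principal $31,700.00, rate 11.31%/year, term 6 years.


Formula: I = P * r * t
Substituting: I = $31,700.00 * 0.1131 * 6
Step: I = $31,700.00 * 0.6786
I = $21,511.62

$21,511.62


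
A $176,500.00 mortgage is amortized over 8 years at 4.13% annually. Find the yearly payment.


Formula: PMT = PV * r / (1 - (1+r)^(-n))
Denominator: 1 - (1 + 0.0413)^(-8) = 0.276576
Numerator: $176,500.00 * 0.0413 = 7289.45
PMT = 7289.45 / 0.276576 = $26,356.07

$26,356.07


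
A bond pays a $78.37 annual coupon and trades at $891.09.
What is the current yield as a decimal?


Formula: Current yield = annual coupon / price
Substituting: CY = $78.37 / $891.09
CY = 0.087948

0.087948


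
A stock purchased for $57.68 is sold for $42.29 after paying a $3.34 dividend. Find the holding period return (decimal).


Formula: HPR = (P1 - P0 + D) / P0
Gain: $42.29 - $57.68 + $3.34 = -$12.05
HPR = -$12.05 / $57.68 = -0.2089

-0.2089


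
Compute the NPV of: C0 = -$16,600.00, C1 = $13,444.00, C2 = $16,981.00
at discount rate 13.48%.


Formula: NPV = C0 + C1/(1+r) + C2/(1+r)^2
Discount C1: $13,444.00 / (1 + 0.1348) = $11,847.02
Discount C2: $16,981.00 / (1 + 0.1348)^2 = $13,186.35
NPV = -$16,600.00 + $11,847.02 + $13,186.35 = $8,433.37

$8,433.37


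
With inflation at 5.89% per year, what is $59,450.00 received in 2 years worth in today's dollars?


Formula: Real value = nominal / (1 + inflation)^years
Price level: (1 + 0.0589)^2 = 1.121269
Real value = $59,450.00 / 1.121269 = $53,020.27

$53,020.27


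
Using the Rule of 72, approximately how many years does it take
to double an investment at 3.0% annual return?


Formula: Years ≈ 72 / r
Substituting: Years ≈ 72 / 3.0
Years ≈ 24.0

24.0 years


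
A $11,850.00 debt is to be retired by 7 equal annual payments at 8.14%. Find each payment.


Formula: PMT = PV * r / (1 - (1+r)^(-n))
Denominator: 1 - (1 + 0.0814)^(-7) = 0.421777
Numerator: $11,850.00 * 0.0814 = 964.59
PMT = 964.59 / 0.421777 = $2,286.97

$2,286.97


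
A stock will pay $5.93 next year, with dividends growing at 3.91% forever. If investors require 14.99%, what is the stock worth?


Formula: P = D1 / (r - g)
Spread: r - g = 0.1499 - 0.0391 = 0.1108
Substituting: P = $5.93 / 0.1108
P = $53.52

$53.52


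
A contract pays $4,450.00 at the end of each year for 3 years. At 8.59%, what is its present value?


Formula: PV = PMT * (1 - (1+r)^(-n)) / r
Discount factor: (1 + 0.0859)^(-3) = 0.780963
Bracket: 1 - 0.780963 = 0.219037
PV = $4,450.00 * 0.219037 / 0.0859 = $11,347.08

$11,347.08


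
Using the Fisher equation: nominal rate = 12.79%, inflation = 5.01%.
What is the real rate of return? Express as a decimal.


Formula: (1 + r_real) = (1 + r_nom) / (1 + inflation)
Substituting: (1 + r_real) = 1.1279 / 1.0501
(1 + r_real) = 1.074088
r_real = 1.074088 - 1 = 0.074088

0.074088


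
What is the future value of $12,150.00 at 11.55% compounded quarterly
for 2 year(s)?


Formula: FV = P * (1 + r/m)^(m*t)
Period rate: r/m = 0.1155 / 4 = 0.028875
Total periods: m*t = 4 * 2 = 8
Growth factor: (1 + 0.028875)^8 = 1.255743
FV = $12,150.00 * 1.255743 = $15,257.28

$15,257.28


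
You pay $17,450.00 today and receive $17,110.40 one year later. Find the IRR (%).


Formula: IRR = C1/C0 - 1
Substituting: IRR = $17,110.40 / $17,450.00 - 1
Ratio: 0.980539 - 1 = -0.019461
IRR = -1.9461%

-1.9461%


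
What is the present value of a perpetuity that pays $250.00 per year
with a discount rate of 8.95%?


Formula: PV = C / r
Substituting: PV = $250.00 / 0.0895
PV = $2,793.30

$2,793.30


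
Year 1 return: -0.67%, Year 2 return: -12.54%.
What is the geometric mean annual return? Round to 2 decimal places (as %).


Formula: Geometric mean = ((1+r1)*(1+r2))^(1/2) - 1
Product: (1 + -0.0067) * (1 + -0.1254) = 0.9933 * 0.8746 = 0.86874
Square root: 0.86874^0.5 = 0.932062
Geometric mean = 0.932062 - 1 = -0.067938
As percentage: -6.79%

-6.79%


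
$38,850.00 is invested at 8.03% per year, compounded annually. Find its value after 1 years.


Formula: FV = P * (1 + r)^n
Substituting: FV = $38,850.00 * (1 + 0.0803)^1
Growth factor: (1.0803)^1 = 1.0803
FV = $38,850.00 * 1.0803 = $41,969.66

$41,969.66


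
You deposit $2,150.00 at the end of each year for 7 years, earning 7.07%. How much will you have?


Formula: FV = PMT * ((1+r)^n - 1) / r
Growth factor: (1 + 0.0707)^7 = 1.61315
Numerator: 1.61315 - 1 = 0.61315
FV = $2,150.00 * 0.61315 / 0.0707 = $18,645.99

$18,645.99


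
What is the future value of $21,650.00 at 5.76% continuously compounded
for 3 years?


Formula: FV = P * e^(r*t)
Exponent: r*t = 0.0576 * 3 = 0.1728
e^(0.1728) = 1.188628
FV = $21,650.00 * 1.188628 = $25,733.80

$25,733.80


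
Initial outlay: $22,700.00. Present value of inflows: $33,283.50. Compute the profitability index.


Formula: PI = PV(cash flows) / initial investment
Substituting: PI = $33,283.50 / $22,700.00
PI = 1.4662

1.4662


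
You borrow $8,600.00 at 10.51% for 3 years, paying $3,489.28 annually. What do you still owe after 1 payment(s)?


Formula: Balance = PV*(1+r)^k - PMT*((1+r)^k - 1)/r
Growth: (1 + 0.1051)^1 = 1.1051
Accumulated factor: ((1+r)^k - 1)/r = 1.0
Balance = $8,600.00 * 1.1051 - $3,489.28 * 1.0
Balance = $6,014.58

$6,014.58


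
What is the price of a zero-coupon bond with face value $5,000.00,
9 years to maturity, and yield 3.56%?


Formula: Price = FV / (1 + r)^n
Substituting: Price = $5,000.00 / (1 + 0.0356)^9
Discount factor: (1.0356)^9 = 1.370025
Price = $5,000.00 / 1.370025 = $3,649.57

$3,649.57


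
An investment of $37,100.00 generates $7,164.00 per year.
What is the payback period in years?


Formula: Payback = investment / annual cash flow
Substituting: Payback = $37,100.00 / $7,164.00
Payback = 5.1787 years

5.1787 years


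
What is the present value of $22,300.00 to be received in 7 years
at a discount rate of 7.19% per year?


Formula: PV = FV / (1 + r)^n
Substituting: PV = $22,300.00 / (1 + 0.0719)^7
Discount factor: (1.0719)^7 = 1.625848
PV = $22,300.00 / 1.625848 = $13,715.92

$13,715.92


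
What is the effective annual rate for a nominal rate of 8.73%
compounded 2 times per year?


Formula: EAR = (1 + r/m)^m - 1
Period rate: r/m = 0.0873 / 2 = 0.04365
Compounding: (1 + 0.04365)^2 = 1.089205
EAR = 1.089205 - 1 = 0.089205

0.089205


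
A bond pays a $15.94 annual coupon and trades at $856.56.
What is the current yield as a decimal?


Formula: Current yield = annual coupon / price
Substituting: CY = $15.94 / $856.56
CY = 0.018609

0.018609


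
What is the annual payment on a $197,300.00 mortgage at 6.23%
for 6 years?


Formula: PMT = PV * r / (1 - (1+r)^(-n))
Denominator: 1 - (1 + 0.0623)^(-6) = 0.304148
Numerator: $197,300.00 * 0.0623 = 12291.79
PMT = 12291.79 / 0.304148 = $40,413.85

$40,413.85


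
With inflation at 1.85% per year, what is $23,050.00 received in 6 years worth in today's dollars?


Formula: Real value = nominal / (1 + inflation)^years
Price level: (1 + 0.0185)^6 = 1.116262
Real value = $23,050.00 / 1.116262 = $20,649.27

$20,649.27


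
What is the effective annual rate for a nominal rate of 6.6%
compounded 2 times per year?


Formula: EAR = (1 + r/m)^m - 1
Period rate: r/m = 0.066 / 2 = 0.033
Compounding: (1 + 0.033)^2 = 1.067089
EAR = 1.067089 - 1 = 0.067089

0.067089


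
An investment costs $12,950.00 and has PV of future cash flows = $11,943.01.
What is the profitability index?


Formula: PI = PV(cash flows) / initial investment
Substituting: PI = $11,943.01 / $12,950.00
PI = 0.9222

0.9222


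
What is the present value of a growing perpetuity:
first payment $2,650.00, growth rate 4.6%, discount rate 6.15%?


Formula: PV = C / (r - g)
Spread: r - g = 0.0615 - 0.046 = 0.0155
Substituting: PV = $2,650.00 / 0.0155
PV = $170,967.74

$170,967.74


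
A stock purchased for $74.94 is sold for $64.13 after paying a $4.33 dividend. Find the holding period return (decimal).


Formula: HPR = (P1 - P0 + D) / P0
Gain: $64.13 - $74.94 + $4.33 = -$6.48
HPR = -$6.48 / $74.94 = -0.0865

-0.0865


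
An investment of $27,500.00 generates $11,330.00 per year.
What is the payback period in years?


Formula: Payback = investment / annual cash flow
Substituting: Payback = $27,500.00 / $11,330.00
Payback = 2.4272 years

2.4272 years


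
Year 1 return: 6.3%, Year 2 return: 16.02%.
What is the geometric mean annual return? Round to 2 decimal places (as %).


Formula: Geometric mean = ((1+r1)*(1+r2))^(1/2) - 1
Product: (1 + 0.063) * (1 + 0.1602) = 1.063 * 1.1602 = 1.233293
Square root: 1.233293^0.5 = 1.110537
Geometric mean = 1.110537 - 1 = 0.110537
As percentage: 11.05%

11.05%


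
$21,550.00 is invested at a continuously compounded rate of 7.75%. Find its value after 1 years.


Formula: FV = P * e^(r*t)
Exponent: r*t = 0.0775 * 1 = 0.0775
e^(0.0775) = 1.080582
FV = $21,550.00 * 1.080582 = $23,286.55

$23,286.55


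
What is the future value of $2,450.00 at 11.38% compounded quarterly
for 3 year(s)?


Formula: FV = P * (1 + r/m)^(m*t)
Period rate: r/m = 0.1138 / 4 = 0.02845
Total periods: m*t = 4 * 3 = 12
Growth factor: (1 + 0.02845)^12 = 1.400226
FV = $2,450.00 * 1.400226 = $3,430.55

$3,430.55


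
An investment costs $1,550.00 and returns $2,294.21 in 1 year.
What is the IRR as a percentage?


Formula: IRR = C1/C0 - 1
Substituting: IRR = $2,294.21 / $1,550.00 - 1
Ratio: 1.480135 - 1 = 0.480135
IRR = 48.0135%

48.0135%


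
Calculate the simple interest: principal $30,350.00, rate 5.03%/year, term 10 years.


Formula: I = P * r * t
Substituting: I = $30,350.00 * 0.0503 * 10
Step: I = $30,350.00 * 0.503
I = $15,266.05

$15,266.05


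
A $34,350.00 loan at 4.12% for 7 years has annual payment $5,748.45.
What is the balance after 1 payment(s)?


Formula: Balance = PV*(1+r)^k - PMT*((1+r)^k - 1)/r
Growth: (1 + 0.0412)^1 = 1.0412
Accumulated factor: ((1+r)^k - 1)/r = 1.0
Balance = $34,350.00 * 1.0412 - $5,748.45 * 1.0
Balance = $30,016.77

$30,016.77


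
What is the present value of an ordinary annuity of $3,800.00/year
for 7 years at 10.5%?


Formula: PV = PMT * (1 - (1+r)^(-n)) / r
Discount factor: (1 + 0.105)^(-7) = 0.497123
Bracket: 1 - 0.497123 = 0.502877
PV = $3,800.00 * 0.502877 / 0.105 = $18,199.35

$18,199.35


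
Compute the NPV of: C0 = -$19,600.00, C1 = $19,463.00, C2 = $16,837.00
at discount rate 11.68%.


Formula: NPV = C0 + C1/(1+r) + C2/(1+r)^2
Discount C1: $19,463.00 / (1 + 0.1168) = $17,427.47
Discount C2: $16,837.00 / (1 + 0.1168)^2 = $13,499.38
NPV = -$19,600.00 + $17,427.47 + $13,499.38 = $11,326.85

$11,326.85


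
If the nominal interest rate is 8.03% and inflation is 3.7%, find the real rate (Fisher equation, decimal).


Formula: (1 + r_real) = (1 + r_nom) / (1 + inflation)
Substituting: (1 + r_real) = 1.0803 / 1.037
(1 + r_real) = 1.041755
r_real = 1.041755 - 1 = 0.041755

0.041755


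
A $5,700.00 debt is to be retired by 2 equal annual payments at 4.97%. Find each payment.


Formula: PMT = PV * r / (1 - (1+r)^(-n))
Denominator: 1 - (1 + 0.0497)^(-2) = 0.092452
Numerator: $5,700.00 * 0.0497 = 283.29
PMT = 283.29 / 0.092452 = $3,064.18

$3,064.18


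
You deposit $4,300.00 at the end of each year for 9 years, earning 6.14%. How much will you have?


Formula: FV = PMT * ((1+r)^n - 1) / r
Growth factor: (1 + 0.0614)^9 = 1.709668
Numerator: 1.709668 - 1 = 0.709668
FV = $4,300.00 * 0.709668 / 0.0614 = $49,699.87

$49,699.87


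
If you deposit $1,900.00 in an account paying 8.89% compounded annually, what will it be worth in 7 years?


Formula: FV = P * (1 + r)^n
Substituting: FV = $1,900.00 * (1 + 0.0889)^7
Growth factor: (1.0889)^7 = 1.815164
FV = $1,900.00 * 1.815164 = $3,448.81

$3,448.81


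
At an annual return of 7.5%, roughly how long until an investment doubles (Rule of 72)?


Formula: Years ≈ 72 / r
Substituting: Years ≈ 72 / 7.5
Years ≈ 9.6

9.6 years


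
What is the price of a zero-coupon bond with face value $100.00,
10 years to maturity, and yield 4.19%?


Formula: Price = FV / (1 + r)^n
Substituting: Price = $100.00 / (1 + 0.0419)^10
Discount factor: (1.0419)^10 = 1.507511
Price = $100.00 / 1.507511 = $66.33

$66.33


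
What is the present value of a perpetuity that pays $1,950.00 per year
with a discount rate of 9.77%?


Formula: PV = C / r
Substituting: PV = $1,950.00 / 0.0977
PV = $19,959.06

$19,959.06


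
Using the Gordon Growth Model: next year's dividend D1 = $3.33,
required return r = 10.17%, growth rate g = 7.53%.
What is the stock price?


Formula: P = D1 / (r - g)
Spread: r - g = 0.1017 - 0.0753 = 0.0264
Substituting: P = $3.33 / 0.0264
P = $126.14

$126.14


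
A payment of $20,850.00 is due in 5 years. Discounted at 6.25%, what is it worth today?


Formula: PV = FV / (1 + r)^n
Substituting: PV = $20,850.00 / (1 + 0.0625)^5
Discount factor: (1.0625)^5 = 1.354081
PV = $20,850.00 / 1.354081 = $15,397.90

$15,397.90


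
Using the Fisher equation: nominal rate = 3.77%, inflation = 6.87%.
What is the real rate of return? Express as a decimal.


Formula: (1 + r_real) = (1 + r_nom) / (1 + inflation)
Substituting: (1 + r_real) = 1.0377 / 1.0687
(1 + r_real) = 0.970993
r_real = 0.970993 - 1 = -0.029007

-0.029007


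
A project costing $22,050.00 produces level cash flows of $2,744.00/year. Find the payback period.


Formula: Payback = investment / annual cash flow
Substituting: Payback = $22,050.00 / $2,744.00
Payback = 8.0357 years

8.0357 years


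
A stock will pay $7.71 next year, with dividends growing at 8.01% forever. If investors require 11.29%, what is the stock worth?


Formula: P = D1 / (r - g)
Spread: r - g = 0.1129 - 0.0801 = 0.0328
Substituting: P = $7.71 / 0.0328
P = $235.06

$235.06


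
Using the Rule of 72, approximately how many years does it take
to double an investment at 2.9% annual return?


Formula: Years ≈ 72 / r
Substituting: Years ≈ 72 / 2.9
Years ≈ 24.8

24.8 years


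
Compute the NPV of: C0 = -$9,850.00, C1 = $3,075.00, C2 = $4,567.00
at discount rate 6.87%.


Formula: NPV = C0 + C1/(1+r) + C2/(1+r)^2
Discount C1: $3,075.00 / (1 + 0.0687) = $2,877.33
Discount C2: $4,567.00 / (1 + 0.0687)^2 = $3,998.71
NPV = -$9,850.00 + $2,877.33 + $3,998.71 = -$2,973.97

-$2,973.97


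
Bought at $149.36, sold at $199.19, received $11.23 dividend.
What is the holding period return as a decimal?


Formula: HPR = (P1 - P0 + D) / P0
Gain: $199.19 - $149.36 + $11.23 = $61.06
HPR = $61.06 / $149.36 = 0.4088

0.4088
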